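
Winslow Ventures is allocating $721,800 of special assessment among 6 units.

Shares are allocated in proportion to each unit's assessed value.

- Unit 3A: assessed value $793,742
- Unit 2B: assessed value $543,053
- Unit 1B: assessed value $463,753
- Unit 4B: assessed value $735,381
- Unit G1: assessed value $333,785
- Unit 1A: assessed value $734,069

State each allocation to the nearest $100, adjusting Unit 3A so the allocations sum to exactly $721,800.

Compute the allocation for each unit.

Assessed value total: 3,603,783.
Raw shares: Unit 3A 793,742/3,603,783 × $721,800 = 158,978.21; Unit 2B 543,053/3,603,783 × $721,800 = 108,767.83; Unit 1B 463,753/3,603,783 × $721,800 = 92,884.87; Unit 4B 735,381/3,603,783 × $721,800 = 147,289.11; Unit G1 333,785/3,603,783 × $721,800 = 66,853.64; Unit 1A 734,069/3,603,783 × $721,800 = 147,026.33.
After rounding ($100): Unit 3A $159,000; Unit 2B $108,800; Unit 1B $92,900; Unit 4B $147,300; Unit G1 $66,900; Unit 1A $147,000. Sum = $721,900.
Difference $721,800 − $721,900 = −$100 applied to Unit 3A: Unit 3A becomes $158,900.

Unit 3A: $158,900; Unit 2B: $108,800; Unit 1B: $92,900; Unit 4B: $147,300; Unit G1: $66,900; Unit 1A: $147,000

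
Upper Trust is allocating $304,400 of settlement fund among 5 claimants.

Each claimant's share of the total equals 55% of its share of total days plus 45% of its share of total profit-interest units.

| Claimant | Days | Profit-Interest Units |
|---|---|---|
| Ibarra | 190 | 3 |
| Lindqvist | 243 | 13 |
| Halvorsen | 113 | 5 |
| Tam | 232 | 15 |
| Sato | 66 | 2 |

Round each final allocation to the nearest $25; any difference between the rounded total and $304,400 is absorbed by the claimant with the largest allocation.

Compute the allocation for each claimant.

Ibarra: $48,500; Lindqvist: $95,075; Halvorsen: $40,450; Tam: $100,075; Sato: $20,300

Totals — days 844, profit-interest units 38.
Composite weights (55% days + 45% profit-interest units): Ibarra 0.1593; Lindqvist 0.3123; Halvorsen 0.1328; Tam 0.3288; Sato 0.0667.
Proportional shares: Ibarra 48,503.55; Lindqvist 95,064.26; Halvorsen 40,438.92; Tam 100,091.72; Sato 20,301.56.
At nearest $25: Ibarra $48,500; Lindqvist $95,075; Halvorsen $40,450; Tam $100,100; Sato $20,300. Sum = $304,425.
Difference $304,400 − $304,425 = −$25 applied to largest allocation (Tam): Tam becomes $100,075.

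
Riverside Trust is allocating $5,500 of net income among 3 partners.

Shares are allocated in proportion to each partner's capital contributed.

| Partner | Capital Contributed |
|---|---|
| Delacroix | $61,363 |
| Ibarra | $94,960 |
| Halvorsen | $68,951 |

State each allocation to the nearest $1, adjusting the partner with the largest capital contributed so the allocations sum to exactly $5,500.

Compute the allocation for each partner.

Total capital contributed = 225,274.
Proportional shares: Delacroix 61,363/225,274 × $5,500 = 1,498.16; Ibarra 94,960/225,274 × $5,500 = 2,318.42; Halvorsen 68,951/225,274 × $5,500 = 1,683.42.
Rounded to nearest $1: Delacroix $1,498; Ibarra $2,318; Halvorsen $1,683. Sum = $5,499.
Difference $5,500 − $5,499 = +$1 applied to largest capital contributed (Ibarra): Ibarra becomes $2,319.

Delacroix: $1,498; Ibarra: $2,319; Halvorsen: $1,683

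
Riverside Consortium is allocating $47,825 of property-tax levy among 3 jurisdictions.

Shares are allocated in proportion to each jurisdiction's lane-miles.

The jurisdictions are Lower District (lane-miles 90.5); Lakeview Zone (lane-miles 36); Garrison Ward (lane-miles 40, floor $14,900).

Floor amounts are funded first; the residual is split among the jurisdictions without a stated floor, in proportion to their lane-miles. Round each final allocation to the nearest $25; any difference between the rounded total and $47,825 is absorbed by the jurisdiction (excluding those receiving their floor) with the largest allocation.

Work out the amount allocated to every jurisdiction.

Guaranteed amounts: Garrison Ward $14,900. Remaining pool $32,925.
Remaining pool split over remaining lane-miles 126.5: Lower District 23,555.04 → $23,550; Lakeview Zone 9,369.96 → $9,375.

Lower District: $23,550; Lakeview Zone: $9,375; Garrison Ward: $14,900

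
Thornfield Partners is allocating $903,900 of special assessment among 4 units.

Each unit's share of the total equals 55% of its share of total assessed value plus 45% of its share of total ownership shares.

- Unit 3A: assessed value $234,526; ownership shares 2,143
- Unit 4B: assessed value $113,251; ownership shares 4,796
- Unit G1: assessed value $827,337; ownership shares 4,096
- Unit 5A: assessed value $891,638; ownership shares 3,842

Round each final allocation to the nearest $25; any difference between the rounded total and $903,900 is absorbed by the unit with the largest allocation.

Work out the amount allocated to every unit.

Unit 3A: $115,000; Unit 4B: $158,375; Unit G1: $311,000; Unit 5A: $319,525

Assessed value total 2,066,752; ownership shares total 14,877.
Composite weights (55% assessed value + 45% ownership shares): Unit 3A 0.1272; Unit 4B 0.1752; Unit G1 0.3441; Unit 5A 0.3535.
Pro-rata amounts: Unit 3A 115,006.03; Unit 4B 158,370.24; Unit G1 311,000.58; Unit 5A 319,523.14.
At nearest $25: Unit 3A $115,000; Unit 4B $158,375; Unit G1 $311,000; Unit 5A $319,525. Sum = $903,900.
Sum already equals the total — no adjustment.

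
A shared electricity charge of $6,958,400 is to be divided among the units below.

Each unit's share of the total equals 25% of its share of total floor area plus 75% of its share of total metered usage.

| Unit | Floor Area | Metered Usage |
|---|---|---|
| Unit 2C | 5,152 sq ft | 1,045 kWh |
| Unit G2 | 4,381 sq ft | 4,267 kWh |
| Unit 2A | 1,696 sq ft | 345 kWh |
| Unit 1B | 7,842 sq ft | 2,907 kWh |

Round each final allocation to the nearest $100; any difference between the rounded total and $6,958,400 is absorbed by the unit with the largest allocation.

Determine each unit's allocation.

Unit 2C: $1,106,800 · Unit G2: $2,999,900 · Unit 2A: $364,900 · Unit 1B: $2,486,800

Floor area total 19,071; metered usage total 8,564.
Blended shares (25% floor area + 75% metered usage): Unit 2C 0.1591; Unit G2 0.4311; Unit 2A 0.0524; Unit 1B 0.3574.
Raw shares: Unit 2C 1,106,760.75; Unit G2 2,999,880.99; Unit 2A 364,942.99; Unit 1B 2,486,815.27.
At nearest $100: Unit 2C $1,106,800; Unit G2 $2,999,900; Unit 2A $364,900; Unit 1B $2,486,800. Sum = $6,958,400.
No rounding difference to absorb.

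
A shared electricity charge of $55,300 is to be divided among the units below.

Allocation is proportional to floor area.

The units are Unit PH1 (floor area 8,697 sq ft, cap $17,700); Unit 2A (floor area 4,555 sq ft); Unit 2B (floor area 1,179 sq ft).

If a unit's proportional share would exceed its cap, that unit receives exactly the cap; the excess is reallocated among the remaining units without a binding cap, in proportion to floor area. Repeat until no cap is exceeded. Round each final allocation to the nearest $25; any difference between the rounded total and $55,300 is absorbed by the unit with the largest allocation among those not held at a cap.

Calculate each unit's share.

Unit PH1: $17,700 · Unit 2A: $29,875 · Unit 2B: $7,725

Floor area total: 14,431.
Unconstrained shares: Unit PH1 33,327.15; Unit 2A 17,454.89; Unit 2B 4,517.96.
Cap binds for Unit PH1 ($17,700); remaining pool $37,600 reallocated over remaining floor area 5,734.
Redistributed shares: Unit 2A 29,868.85 → $29,875; Unit 2B 7,731.15 → $7,725.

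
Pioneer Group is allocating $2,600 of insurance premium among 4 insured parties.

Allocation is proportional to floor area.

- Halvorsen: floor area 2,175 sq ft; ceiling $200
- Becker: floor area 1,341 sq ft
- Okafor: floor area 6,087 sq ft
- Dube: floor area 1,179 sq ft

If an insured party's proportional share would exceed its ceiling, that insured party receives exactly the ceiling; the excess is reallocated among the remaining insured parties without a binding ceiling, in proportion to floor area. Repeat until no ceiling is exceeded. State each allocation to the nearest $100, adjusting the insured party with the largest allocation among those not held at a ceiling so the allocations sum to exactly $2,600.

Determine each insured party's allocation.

Total floor area = 10,782.
Unconstrained shares: Halvorsen 524.49; Becker 323.37; Okafor 1,467.84; Dube 284.31.
Cap binds for Halvorsen ($200); balance $2,400 reallocated over remaining floor area 8,607.
Remaining shares: Becker 373.93 → $400; Okafor 1,697.32 → $1,700; Dube 328.76 → $300.

Halvorsen: $200 · Becker: $400 · Okafor: $1,700 · Dube: $300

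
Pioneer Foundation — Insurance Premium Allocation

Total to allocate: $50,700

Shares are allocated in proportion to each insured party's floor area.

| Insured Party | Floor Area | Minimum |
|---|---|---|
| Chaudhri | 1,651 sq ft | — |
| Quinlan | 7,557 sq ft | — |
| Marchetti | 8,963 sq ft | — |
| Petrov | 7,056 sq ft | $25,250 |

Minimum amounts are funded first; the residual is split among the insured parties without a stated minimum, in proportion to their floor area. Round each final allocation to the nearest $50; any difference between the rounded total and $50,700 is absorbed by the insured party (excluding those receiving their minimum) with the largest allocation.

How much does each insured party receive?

Minimums first: Petrov $25,250. Balance $25,450.
Balance split over remaining floor area 18,171: Chaudhri 2,312.36 → $2,300; Quinlan 10,584.21 → $10,600; Marchetti 12,553.43 → $12,550.

Chaudhri: $2,300; Quinlan: $10,600; Marchetti: $12,550; Petrov: $25,250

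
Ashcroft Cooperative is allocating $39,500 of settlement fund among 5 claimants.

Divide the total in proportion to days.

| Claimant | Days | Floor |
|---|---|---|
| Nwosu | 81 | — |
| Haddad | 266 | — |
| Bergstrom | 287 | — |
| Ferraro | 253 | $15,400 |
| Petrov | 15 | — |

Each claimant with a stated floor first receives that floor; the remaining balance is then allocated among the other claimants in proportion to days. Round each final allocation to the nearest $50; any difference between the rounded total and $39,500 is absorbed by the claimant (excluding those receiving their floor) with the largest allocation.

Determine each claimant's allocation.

Minimums first: Ferraro $15,400. Balance $24,100.
Balance split over remaining days 649: Nwosu 3,007.86 → $3,000; Haddad 9,877.66 → $9,900; Bergstrom 10,657.47 → $10,650; Petrov 557.01 → $550.

Nwosu: $3,000 · Haddad: $9,900 · Bergstrom: $10,650 · Ferraro: $15,400 · Petrov: $550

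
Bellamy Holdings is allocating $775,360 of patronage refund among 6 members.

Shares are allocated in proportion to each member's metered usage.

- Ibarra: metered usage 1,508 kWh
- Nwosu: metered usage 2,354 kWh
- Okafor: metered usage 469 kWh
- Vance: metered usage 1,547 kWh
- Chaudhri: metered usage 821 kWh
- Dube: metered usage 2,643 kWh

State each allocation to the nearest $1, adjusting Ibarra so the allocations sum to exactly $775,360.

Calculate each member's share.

Total metered usage = 9,342.
Pro-rata amounts: Ibarra 1,508/9,342 × $775,360 = 125,159.80; Nwosu 2,354/9,342 × $775,360 = 195,375.45; Okafor 469/9,342 × $775,360 = 38,925.69; Vance 1,547/9,342 × $775,360 = 128,396.69; Chaudhri 821/9,342 × $775,360 = 68,140.72; Dube 2,643/9,342 × $775,360 = 219,361.64.
Rounded to nearest $1: Ibarra $125,160; Nwosu $195,375; Okafor $38,926; Vance $128,397; Chaudhri $68,141; Dube $219,362. Sum = $775,361.
Difference $775,360 − $775,361 = −$1 applied to Ibarra: Ibarra becomes $125,159.

Ibarra: $125,159 | Nwosu: $195,375 | Okafor: $38,926 | Vance: $128,397 | Chaudhri: $68,141 | Dube: $219,362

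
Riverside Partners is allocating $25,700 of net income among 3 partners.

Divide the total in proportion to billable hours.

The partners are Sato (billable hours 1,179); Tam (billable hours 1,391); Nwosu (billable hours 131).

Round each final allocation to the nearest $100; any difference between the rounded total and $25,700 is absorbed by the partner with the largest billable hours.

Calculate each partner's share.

Sato: $11,200 | Tam: $13,300 | Nwosu: $1,200

Combined billable hours = 2,701.
Proportional shares: Sato 1,179/2,701 × $25,700 = 11,218.18; Tam 1,391/2,701 × $25,700 = 13,235.36; Nwosu 131/2,701 × $25,700 = 1,246.46.
At nearest $100: Sato $11,200; Tam $13,200; Nwosu $1,200. Sum = $25,600.
Difference $25,700 − $25,600 = +$100 applied to largest billable hours (Tam): Tam becomes $13,300.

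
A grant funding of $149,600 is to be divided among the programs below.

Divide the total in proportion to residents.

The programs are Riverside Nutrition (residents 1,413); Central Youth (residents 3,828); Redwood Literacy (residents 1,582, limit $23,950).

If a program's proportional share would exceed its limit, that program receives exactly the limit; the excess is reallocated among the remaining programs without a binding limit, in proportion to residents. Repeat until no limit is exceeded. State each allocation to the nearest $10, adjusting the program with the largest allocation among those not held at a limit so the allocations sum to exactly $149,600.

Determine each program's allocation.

Total residents = 6,823.
Unconstrained shares: Riverside Nutrition 30,981.21; Central Youth 83,932.11; Redwood Literacy 34,686.68.
Cap binds for Redwood Literacy ($23,950); remaining pool $125,650 reallocated over remaining residents 5,241.
Redistributed shares: Riverside Nutrition 33,875.87 → $33,880; Central Youth 91,774.13 → $91,770.

Riverside Nutrition: $33,880; Central Youth: $91,770; Redwood Literacy: $23,950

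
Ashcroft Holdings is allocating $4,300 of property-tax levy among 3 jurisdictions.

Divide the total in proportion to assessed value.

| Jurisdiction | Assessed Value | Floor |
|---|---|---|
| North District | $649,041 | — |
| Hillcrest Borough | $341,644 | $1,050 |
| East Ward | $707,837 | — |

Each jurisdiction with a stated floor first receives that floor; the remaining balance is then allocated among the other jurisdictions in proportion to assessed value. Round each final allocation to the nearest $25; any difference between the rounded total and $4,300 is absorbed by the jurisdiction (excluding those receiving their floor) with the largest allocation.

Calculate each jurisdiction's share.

North District: $1,550 · Hillcrest Borough: $1,050 · East Ward: $1,700

Fund the minimums — Hillcrest Borough $1,050. Residual $3,250.
Residual split over remaining assessed value 1,356,878: North District 1,554.59 → $1,550; East Ward 1,695.41 → $1,700.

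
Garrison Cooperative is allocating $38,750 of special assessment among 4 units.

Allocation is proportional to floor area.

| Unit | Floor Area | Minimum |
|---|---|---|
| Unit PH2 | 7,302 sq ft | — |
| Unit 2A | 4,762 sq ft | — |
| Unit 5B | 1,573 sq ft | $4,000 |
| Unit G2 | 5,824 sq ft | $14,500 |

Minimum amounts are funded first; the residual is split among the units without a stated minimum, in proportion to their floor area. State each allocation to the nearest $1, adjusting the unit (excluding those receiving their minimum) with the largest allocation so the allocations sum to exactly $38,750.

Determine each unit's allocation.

Minimums first: Unit 5B $4,000; Unit G2 $14,500. Residual $20,250.
Residual split over remaining floor area 12,064: Unit PH2 12,256.76 → $12,257; Unit 2A 7,993.24 → $7,993.

Unit PH2: $12,257 · Unit 2A: $7,993 · Unit 5B: $4,000 · Unit G2: $14,500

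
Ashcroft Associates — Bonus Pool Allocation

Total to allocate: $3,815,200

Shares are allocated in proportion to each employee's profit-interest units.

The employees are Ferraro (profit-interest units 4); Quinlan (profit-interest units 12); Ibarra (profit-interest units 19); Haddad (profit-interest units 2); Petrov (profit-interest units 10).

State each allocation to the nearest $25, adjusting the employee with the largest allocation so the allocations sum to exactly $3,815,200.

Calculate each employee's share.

Sum of profit-interest units: 47.
Proportional shares: Ferraro 4/47 × $3,815,200 = 324,697.87; Quinlan 12/47 × $3,815,200 = 974,093.62; Ibarra 19/47 × $3,815,200 = 1,542,314.89; Haddad 2/47 × $3,815,200 = 162,348.94; Petrov 10/47 × $3,815,200 = 811,744.68.
After rounding ($25): Ferraro $324,700; Quinlan $974,100; Ibarra $1,542,325; Haddad $162,350; Petrov $811,750. Sum = $3,815,225.
Difference $3,815,200 − $3,815,225 = −$25 applied to largest allocation (Ibarra): Ibarra becomes $1,542,300.

Ferraro: $324,700 | Quinlan: $974,100 | Ibarra: $1,542,300 | Haddad: $162,350 | Petrov: $811,750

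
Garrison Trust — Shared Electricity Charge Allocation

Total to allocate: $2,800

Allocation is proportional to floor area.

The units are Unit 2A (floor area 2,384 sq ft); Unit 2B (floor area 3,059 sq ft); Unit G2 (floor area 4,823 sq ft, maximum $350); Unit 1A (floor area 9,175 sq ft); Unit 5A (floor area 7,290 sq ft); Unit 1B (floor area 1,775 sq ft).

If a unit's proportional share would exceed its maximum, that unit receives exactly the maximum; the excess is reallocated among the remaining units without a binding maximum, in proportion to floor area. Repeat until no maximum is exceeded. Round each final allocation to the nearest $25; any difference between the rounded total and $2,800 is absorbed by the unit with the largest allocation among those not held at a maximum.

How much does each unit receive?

Sum of floor area: 28,506.
Pro-rata shares before constraints: Unit 2A 234.17; Unit 2B 300.47; Unit G2 473.74; Unit 1A 901.21; Unit 5A 716.06; Unit 1B 174.35.
Cap binds for Unit G2 ($350); remaining pool $2,450 reallocated over remaining floor area 23,683.
Remaining shares: Unit 2A 246.62 → $250; Unit 2B 316.45 → $325; Unit 1A 949.15 → $950; Unit 5A 754.15 → $750; Unit 1B 183.62 → $175.

Unit 2A: $250; Unit 2B: $325; Unit G2: $350; Unit 1A: $950; Unit 5A: $750; Unit 1B: $175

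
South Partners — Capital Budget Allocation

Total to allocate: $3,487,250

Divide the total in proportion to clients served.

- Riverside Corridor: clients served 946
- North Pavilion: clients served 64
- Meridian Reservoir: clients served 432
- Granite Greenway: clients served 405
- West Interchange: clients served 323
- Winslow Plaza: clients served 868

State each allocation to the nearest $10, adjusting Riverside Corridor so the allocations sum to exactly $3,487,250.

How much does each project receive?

Clients served total: 3,038.
Raw shares: Riverside Corridor 946/3,038 × $3,487,250 = 1,085,891.54; North Pavilion 64/3,038 × $3,487,250 = 73,464.12; Meridian Reservoir 432/3,038 × $3,487,250 = 495,882.82; Granite Greenway 405/3,038 × $3,487,250 = 464,890.14; West Interchange 323/3,038 × $3,487,250 = 370,764.24; Winslow Plaza 868/3,038 × $3,487,250 = 996,357.14.
Rounded to nearest $10: Riverside Corridor $1,085,890; North Pavilion $73,460; Meridian Reservoir $495,880; Granite Greenway $464,890; West Interchange $370,760; Winslow Plaza $996,360. Sum = $3,487,240.
Difference $3,487,250 − $3,487,240 = +$10 applied to Riverside Corridor: Riverside Corridor becomes $1,085,900.

Riverside Corridor: $1,085,900 · North Pavilion: $73,460 · Meridian Reservoir: $495,880 · Granite Greenway: $464,890 · West Interchange: $370,760 · Winslow Plaza: $996,360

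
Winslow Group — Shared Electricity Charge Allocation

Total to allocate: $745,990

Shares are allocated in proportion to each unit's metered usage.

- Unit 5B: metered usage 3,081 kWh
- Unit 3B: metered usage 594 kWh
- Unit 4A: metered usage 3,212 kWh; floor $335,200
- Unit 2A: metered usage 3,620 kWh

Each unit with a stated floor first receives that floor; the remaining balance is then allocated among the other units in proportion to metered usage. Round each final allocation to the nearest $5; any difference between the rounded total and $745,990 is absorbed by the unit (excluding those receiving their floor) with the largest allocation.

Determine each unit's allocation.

Unit 5B: $173,495; Unit 3B: $33,450; Unit 4A: $335,200; Unit 2A: $203,845

Minimums first: Unit 4A $335,200. Balance $410,790.
Balance split over remaining metered usage 7,295: Unit 5B 173,494.72 → $173,495; Unit 3B 33,448.84 → $33,450; Unit 2A 203,846.44 → $203,845.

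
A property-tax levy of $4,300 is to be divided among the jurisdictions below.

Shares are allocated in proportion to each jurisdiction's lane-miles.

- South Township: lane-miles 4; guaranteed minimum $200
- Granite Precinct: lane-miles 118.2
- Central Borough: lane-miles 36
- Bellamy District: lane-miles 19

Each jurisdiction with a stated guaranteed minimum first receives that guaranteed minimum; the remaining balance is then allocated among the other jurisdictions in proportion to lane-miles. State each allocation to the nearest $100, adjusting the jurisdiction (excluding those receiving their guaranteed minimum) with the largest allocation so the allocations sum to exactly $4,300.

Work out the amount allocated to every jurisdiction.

Guaranteed amounts: South Township $200. Remaining pool $4,100.
Remaining pool split over remaining lane-miles 173.2: Granite Precinct 2,798.04 → $2,800; Central Borough 852.19 → $900; Bellamy District 449.77 → $400.

South Township: $200; Granite Precinct: $2,800; Central Borough: $900; Bellamy District: $400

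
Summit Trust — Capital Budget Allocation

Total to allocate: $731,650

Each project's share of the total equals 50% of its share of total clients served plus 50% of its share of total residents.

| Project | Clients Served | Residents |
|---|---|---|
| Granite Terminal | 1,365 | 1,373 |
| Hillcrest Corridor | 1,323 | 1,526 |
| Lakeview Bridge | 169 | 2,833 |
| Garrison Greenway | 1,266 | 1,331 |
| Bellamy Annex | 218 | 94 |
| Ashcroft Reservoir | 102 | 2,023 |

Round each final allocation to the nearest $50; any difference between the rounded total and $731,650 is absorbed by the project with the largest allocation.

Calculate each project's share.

Totals — clients served 4,443, residents 9,180.
Composite weights (50% clients served + 50% residents): Granite Terminal 0.2284; Hillcrest Corridor 0.2320; Lakeview Bridge 0.1733; Garrison Greenway 0.2150; Bellamy Annex 0.0297; Ashcroft Reservoir 0.1217.
Pro-rata amounts: Granite Terminal 167,104.88; Hillcrest Corridor 169,743.79; Lakeview Bridge 126,810.69; Garrison Greenway 157,279.77; Bellamy Annex 21,695.47; Ashcroft Reservoir 89,015.40.
At nearest $50: Granite Terminal $167,100; Hillcrest Corridor $169,750; Lakeview Bridge $126,800; Garrison Greenway $157,300; Bellamy Annex $21,700; Ashcroft Reservoir $89,000. Sum = $731,650.
No rounding difference to absorb.

Granite Terminal: $167,100 | Hillcrest Corridor: $169,750 | Lakeview Bridge: $126,800 | Garrison Greenway: $157,300 | Bellamy Annex: $21,700 | Ashcroft Reservoir: $89,000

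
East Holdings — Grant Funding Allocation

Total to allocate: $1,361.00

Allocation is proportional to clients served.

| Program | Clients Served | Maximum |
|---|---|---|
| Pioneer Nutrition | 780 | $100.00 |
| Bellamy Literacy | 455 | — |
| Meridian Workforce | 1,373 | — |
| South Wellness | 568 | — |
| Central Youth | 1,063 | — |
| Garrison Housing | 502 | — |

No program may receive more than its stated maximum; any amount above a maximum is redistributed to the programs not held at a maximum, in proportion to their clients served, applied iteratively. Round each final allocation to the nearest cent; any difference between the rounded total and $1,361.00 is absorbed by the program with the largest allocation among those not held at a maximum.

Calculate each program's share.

Pioneer Nutrition: $100.00 · Bellamy Literacy: $144.85 · Meridian Workforce: $437.10 · South Wellness: $180.83 · Central Youth: $338.41 · Garrison Housing: $159.81

Combined clients served = 4,741.
Unconstrained shares: Pioneer Nutrition 223.9148; Bellamy Literacy 130.6170; Meridian Workforce 394.1474; South Wellness 163.0559; Central Youth 305.1557; Garrison Housing 144.1093.
Capped: Pioneer Nutrition ($100.00); residual $1,261.00 reallocated over remaining clients served 3,961.
Shares after redistribution: Bellamy Literacy 144.8510 → $144.85; Meridian Workforce 437.1000 → $437.10; South Wellness 180.82504 → $180.83; Central Youth 338.4102 → $338.41; Garrison Housing 159.8137 → $159.81.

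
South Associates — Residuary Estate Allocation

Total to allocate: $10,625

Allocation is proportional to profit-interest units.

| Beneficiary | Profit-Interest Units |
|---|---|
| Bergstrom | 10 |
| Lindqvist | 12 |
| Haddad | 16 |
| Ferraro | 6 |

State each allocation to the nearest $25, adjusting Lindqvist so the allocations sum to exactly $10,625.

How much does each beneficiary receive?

Bergstrom: $2,425; Lindqvist: $2,875; Haddad: $3,875; Ferraro: $1,450

Sum of profit-interest units: 44.
Proportional shares: Bergstrom 10/44 × $10,625 = 2,414.77; Lindqvist 12/44 × $10,625 = 2,897.73; Haddad 16/44 × $10,625 = 3,863.64; Ferraro 6/44 × $10,625 = 1,448.86.
At nearest $25: Bergstrom $2,425; Lindqvist $2,900; Haddad $3,875; Ferraro $1,450. Sum = $10,650.
Difference $10,625 − $10,650 = −$25 applied to Lindqvist: Lindqvist becomes $2,875.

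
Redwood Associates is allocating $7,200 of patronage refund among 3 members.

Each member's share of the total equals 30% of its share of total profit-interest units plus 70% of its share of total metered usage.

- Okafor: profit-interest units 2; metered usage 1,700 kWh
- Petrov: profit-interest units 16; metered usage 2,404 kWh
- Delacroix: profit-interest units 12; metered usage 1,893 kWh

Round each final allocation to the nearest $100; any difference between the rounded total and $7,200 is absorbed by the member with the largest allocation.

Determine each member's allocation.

Okafor: $1,600 | Petrov: $3,100 | Delacroix: $2,500

Totals — profit-interest units 30, metered usage 5,997.
Combined weights (30% profit-interest units + 70% metered usage): Okafor 0.2184; Petrov 0.4406; Delacroix 0.3410.
Pro-rata amounts: Okafor 1,572.71; Petrov 3,172.37; Delacroix 2,454.92.
After rounding ($100): Okafor $1,600; Petrov $3,200; Delacroix $2,500. Sum = $7,300.
Difference $7,200 − $7,300 = −$100 applied to largest allocation (Petrov): Petrov becomes $3,100.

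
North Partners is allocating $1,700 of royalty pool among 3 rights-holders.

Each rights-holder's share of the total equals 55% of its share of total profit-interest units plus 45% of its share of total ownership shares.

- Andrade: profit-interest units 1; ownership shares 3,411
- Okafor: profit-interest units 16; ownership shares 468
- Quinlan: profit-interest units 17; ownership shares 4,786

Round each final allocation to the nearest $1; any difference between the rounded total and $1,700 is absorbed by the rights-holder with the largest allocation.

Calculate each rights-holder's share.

Andrade: $329 | Okafor: $481 | Quinlan: $890

Profit-interest units total 34; ownership shares total 8,665.
Combined weights (55% profit-interest units + 45% ownership shares): Andrade 0.1933; Okafor 0.2831; Quinlan 0.5236.
Unrounded shares: Andrade 328.64; Okafor 481.32; Quinlan 890.04.
After rounding ($1): Andrade $329; Okafor $481; Quinlan $890. Sum = $1,700.
Rounded total matches; no reconciliation needed.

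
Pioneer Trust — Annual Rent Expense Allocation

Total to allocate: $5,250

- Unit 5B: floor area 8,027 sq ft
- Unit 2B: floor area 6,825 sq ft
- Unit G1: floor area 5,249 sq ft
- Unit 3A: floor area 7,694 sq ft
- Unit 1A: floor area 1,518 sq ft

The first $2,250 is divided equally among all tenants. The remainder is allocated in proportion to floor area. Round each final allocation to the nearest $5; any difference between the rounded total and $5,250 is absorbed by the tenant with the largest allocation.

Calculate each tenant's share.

Unit 5B: $1,275 · Unit 2B: $1,150 · Unit G1: $985 · Unit 3A: $1,235 · Unit 1A: $605

First tranche $2,250 split equally: $450 each.
Remainder $3,000 by floor area (total 29,313): Unit 5B 821.51 → $820; Unit 2B 698.50 → $700; Unit G1 537.20 → $535; Unit 3A 787.43 → $785; Unit 1A 155.36 → $155.
Rounding difference +$5 on remainder applied to Unit 5B.
Totals: Unit 5B $450 + $825 = $1,275; Unit 2B $450 + $700 = $1,150; Unit G1 $450 + $535 = $985; Unit 3A $450 + $785 = $1,235; Unit 1A $450 + $155 = $605.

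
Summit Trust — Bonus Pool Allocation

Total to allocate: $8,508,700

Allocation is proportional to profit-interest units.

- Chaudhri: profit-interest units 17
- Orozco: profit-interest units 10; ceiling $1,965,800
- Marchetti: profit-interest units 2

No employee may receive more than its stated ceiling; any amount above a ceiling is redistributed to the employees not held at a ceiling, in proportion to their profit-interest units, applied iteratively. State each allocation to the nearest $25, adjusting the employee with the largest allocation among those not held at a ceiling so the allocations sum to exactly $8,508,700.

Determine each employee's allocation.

Chaudhri: $5,854,175 · Orozco: $1,965,800 · Marchetti: $688,725

Sum of profit-interest units: 29.
Unconstrained shares: Chaudhri 4,987,858.62; Orozco 2,934,034.48; Marchetti 586,806.90.
Cap binds for Orozco ($1,965,800); residual $6,542,900 reallocated over remaining profit-interest units 19.
Remaining shares: Chaudhri 5,854,173.68 → $5,854,175; Marchetti 688,726.32 → $688,725.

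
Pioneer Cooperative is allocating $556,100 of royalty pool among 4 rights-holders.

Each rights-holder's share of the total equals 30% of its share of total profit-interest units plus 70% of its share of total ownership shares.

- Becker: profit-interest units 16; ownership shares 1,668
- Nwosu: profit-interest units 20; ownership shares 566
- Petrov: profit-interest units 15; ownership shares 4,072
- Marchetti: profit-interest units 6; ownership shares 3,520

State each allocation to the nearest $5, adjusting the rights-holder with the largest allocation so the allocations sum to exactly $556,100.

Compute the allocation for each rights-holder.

Totals — profit-interest units 57, ownership shares 9,826.
Combined weights (30% profit-interest units + 70% ownership shares): Becker 0.2030; Nwosu 0.1456; Petrov 0.3690; Marchetti 0.2823.
Unrounded shares: Becker 112,909.50; Nwosu 80,959.68; Petrov 205,220.30; Marchetti 157,010.51.
After rounding ($5): Becker $112,910; Nwosu $80,960; Petrov $205,220; Marchetti $157,010. Sum = $556,100.
No rounding difference to absorb.

Becker: $112,910 | Nwosu: $80,960 | Petrov: $205,220 | Marchetti: $157,010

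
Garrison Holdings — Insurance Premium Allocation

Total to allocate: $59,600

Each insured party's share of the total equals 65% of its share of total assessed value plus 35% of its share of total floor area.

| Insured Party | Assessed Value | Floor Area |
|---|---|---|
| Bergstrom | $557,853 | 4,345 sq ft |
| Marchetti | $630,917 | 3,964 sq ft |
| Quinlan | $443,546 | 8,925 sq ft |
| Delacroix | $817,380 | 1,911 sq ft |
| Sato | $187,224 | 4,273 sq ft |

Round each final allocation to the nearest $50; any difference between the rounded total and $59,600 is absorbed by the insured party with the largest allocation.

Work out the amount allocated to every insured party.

Assessed value total 2,636,920; floor area total 23,418.
Composite weights (65% assessed value + 35% floor area): Bergstrom 0.2024; Marchetti 0.2148; Quinlan 0.2427; Delacroix 0.2300; Sato 0.1100.
Raw shares: Bergstrom 12,066.02; Marchetti 12,800.05; Quinlan 14,466.41; Delacroix 13,710.70; Sato 6,556.83.
Rounded to nearest $50: Bergstrom $12,050; Marchetti $12,800; Quinlan $14,450; Delacroix $13,700; Sato $6,550. Sum = $59,550.
Difference $59,600 − $59,550 = +$50 applied to largest allocation (Quinlan): Quinlan becomes $14,500.

Bergstrom: $12,050 · Marchetti: $12,800 · Quinlan: $14,500 · Delacroix: $13,700 · Sato: $6,550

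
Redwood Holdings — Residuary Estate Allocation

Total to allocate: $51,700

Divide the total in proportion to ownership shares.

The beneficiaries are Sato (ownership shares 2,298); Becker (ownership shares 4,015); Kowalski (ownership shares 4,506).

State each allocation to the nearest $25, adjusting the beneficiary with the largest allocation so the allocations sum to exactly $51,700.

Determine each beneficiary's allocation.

Ownership shares total: 10,819.
Pro-rata amounts: Sato 2,298/10,819 × $51,700 = 10,981.29; Becker 4,015/10,819 × $51,700 = 19,186.20; Kowalski 4,506/10,819 × $51,700 = 21,532.51.
At nearest $25: Sato $10,975; Becker $19,175; Kowalski $21,525. Sum = $51,675.
Difference $51,700 − $51,675 = +$25 applied to largest allocation (Kowalski): Kowalski becomes $21,550.

Sato: $10,975; Becker: $19,175; Kowalski: $21,550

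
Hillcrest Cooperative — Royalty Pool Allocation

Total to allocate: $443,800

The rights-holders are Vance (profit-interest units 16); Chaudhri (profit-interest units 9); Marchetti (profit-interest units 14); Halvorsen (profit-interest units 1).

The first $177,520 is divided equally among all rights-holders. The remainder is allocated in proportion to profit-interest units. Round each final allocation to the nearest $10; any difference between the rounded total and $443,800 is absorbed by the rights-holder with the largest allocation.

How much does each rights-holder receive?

Vance: $150,890; Chaudhri: $104,290; Marchetti: $137,580; Halvorsen: $51,040

First tranche $177,520 split equally: $44,380 each.
Remainder $266,280 by profit-interest units (total 40): Vance 106,512.00 → $106,510; Chaudhri 59,913.00 → $59,910; Marchetti 93,198.00 → $93,200; Halvorsen 6,657.00 → $6,660.
Totals: Vance $44,380 + $106,510 = $150,890; Chaudhri $44,380 + $59,910 = $104,290; Marchetti $44,380 + $93,200 = $137,580; Halvorsen $44,380 + $6,660 = $51,040.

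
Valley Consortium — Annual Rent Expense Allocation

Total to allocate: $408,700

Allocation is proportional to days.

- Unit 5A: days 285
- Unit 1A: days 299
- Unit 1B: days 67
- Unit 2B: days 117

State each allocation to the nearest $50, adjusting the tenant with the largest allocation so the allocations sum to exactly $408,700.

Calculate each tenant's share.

Combined days = 768.
Proportional shares: Unit 5A 285/768 × $408,700 = 151,666.02; Unit 1A 299/768 × $408,700 = 159,116.28; Unit 1B 67/768 × $408,700 = 35,654.82; Unit 2B 117/768 × $408,700 = 62,262.89.
After rounding ($50): Unit 5A $151,650; Unit 1A $159,100; Unit 1B $35,650; Unit 2B $62,250. Sum = $408,650.
Difference $408,700 − $408,650 = +$50 applied to largest allocation (Unit 1A): Unit 1A becomes $159,150.

Unit 5A: $151,650 | Unit 1A: $159,150 | Unit 1B: $35,650 | Unit 2B: $62,250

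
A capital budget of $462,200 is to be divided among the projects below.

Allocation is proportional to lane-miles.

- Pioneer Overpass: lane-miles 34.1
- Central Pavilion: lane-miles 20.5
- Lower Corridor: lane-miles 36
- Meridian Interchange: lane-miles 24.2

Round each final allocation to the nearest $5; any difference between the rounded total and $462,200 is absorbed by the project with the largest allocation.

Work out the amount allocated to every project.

Total lane-miles = 114.8.
Proportional shares: Pioneer Overpass 34.1/114.8 × $462,200 = 137,291.11; Central Pavilion 20.5/114.8 × $462,200 = 82,535.71; Lower Corridor 36/114.8 × $462,200 = 144,940.77; Meridian Interchange 24.2/114.8 × $462,200 = 97,432.40.
Rounded to nearest $5: Pioneer Overpass $137,290; Central Pavilion $82,535; Lower Corridor $144,940; Meridian Interchange $97,430. Sum = $462,195.
Difference $462,200 − $462,195 = +$5 applied to largest allocation (Lower Corridor): Lower Corridor becomes $144,945.

Pioneer Overpass: $137,290; Central Pavilion: $82,535; Lower Corridor: $144,945; Meridian Interchange: $97,430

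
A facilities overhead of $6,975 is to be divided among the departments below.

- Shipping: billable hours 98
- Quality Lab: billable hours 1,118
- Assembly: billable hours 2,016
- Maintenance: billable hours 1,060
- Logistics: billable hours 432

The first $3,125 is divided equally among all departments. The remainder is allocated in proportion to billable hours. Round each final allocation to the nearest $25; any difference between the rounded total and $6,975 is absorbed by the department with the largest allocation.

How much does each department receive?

First tranche $3,125 split equally: $625 each.
Remainder $3,850 by billable hours (total 4,724): Shipping 79.87 → $75; Quality Lab 911.16 → $900; Assembly 1,643.01 → $1,650; Maintenance 863.89 → $875; Logistics 352.07 → $350.
Totals: Shipping $625 + $75 = $700; Quality Lab $625 + $900 = $1,525; Assembly $625 + $1,650 = $2,275; Maintenance $625 + $875 = $1,500; Logistics $625 + $350 = $975.

Shipping: $700; Quality Lab: $1,525; Assembly: $2,275; Maintenance: $1,500; Logistics: $975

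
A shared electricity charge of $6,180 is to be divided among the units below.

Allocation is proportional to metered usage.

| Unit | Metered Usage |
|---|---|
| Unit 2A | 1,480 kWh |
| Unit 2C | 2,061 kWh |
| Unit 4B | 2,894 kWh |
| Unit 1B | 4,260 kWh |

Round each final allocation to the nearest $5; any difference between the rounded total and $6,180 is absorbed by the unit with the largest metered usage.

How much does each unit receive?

Unit 2A: $855 · Unit 2C: $1,190 · Unit 4B: $1,670 · Unit 1B: $2,465

Combined metered usage = 10,695.
Raw shares: Unit 2A 1,480/10,695 × $6,180 = 855.20; Unit 2C 2,061/10,695 × $6,180 = 1,190.93; Unit 4B 2,894/10,695 × $6,180 = 1,672.27; Unit 1B 4,260/10,695 × $6,180 = 2,461.60.
At nearest $5: Unit 2A $855; Unit 2C $1,190; Unit 4B $1,670; Unit 1B $2,460. Sum = $6,175.
Difference $6,180 − $6,175 = +$5 applied to largest metered usage (Unit 1B): Unit 1B becomes $2,465.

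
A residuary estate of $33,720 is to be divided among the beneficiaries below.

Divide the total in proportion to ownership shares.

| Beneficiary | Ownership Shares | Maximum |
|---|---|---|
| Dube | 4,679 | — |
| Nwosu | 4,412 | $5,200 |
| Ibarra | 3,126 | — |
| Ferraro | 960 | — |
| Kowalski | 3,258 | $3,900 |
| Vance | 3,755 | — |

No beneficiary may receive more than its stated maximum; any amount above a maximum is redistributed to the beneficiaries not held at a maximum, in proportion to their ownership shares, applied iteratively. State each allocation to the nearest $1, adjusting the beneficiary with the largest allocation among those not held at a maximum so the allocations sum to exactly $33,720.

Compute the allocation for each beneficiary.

Sum of ownership shares: 20,190.
Pro-rata shares before constraints: Dube 7,814.56; Nwosu 7,368.63; Ibarra 5,220.84; Ferraro 1,603.33; Kowalski 5,441.30; Vance 6,271.35.
Cap binds for Nwosu ($5,200), Kowalski ($3,900); residual $24,620 reallocated over remaining ownership shares 12,520.
Shares after redistribution: Dube 9,201.04 → $9,201; Ibarra 6,147.13 → $6,147; Ferraro 1,887.80 → $1,888; Vance 7,384.03 → $7,384.

Dube: $9,201 | Nwosu: $5,200 | Ibarra: $6,147 | Ferraro: $1,888 | Kowalski: $3,900 | Vance: $7,384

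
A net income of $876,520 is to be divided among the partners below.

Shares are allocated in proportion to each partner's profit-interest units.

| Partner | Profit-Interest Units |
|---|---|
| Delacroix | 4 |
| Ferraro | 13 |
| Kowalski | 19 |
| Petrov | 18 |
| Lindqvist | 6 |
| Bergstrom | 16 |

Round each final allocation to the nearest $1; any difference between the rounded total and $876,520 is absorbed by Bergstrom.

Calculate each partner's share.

Delacroix: $46,133 · Ferraro: $149,931 · Kowalski: $219,130 · Petrov: $207,597 · Lindqvist: $69,199 · Bergstrom: $184,530

Combined profit-interest units = 76.
Proportional shares: Delacroix 4/76 × $876,520 = 46,132.63; Ferraro 13/76 × $876,520 = 149,931.05; Kowalski 19/76 × $876,520 = 219,130.00; Petrov 18/76 × $876,520 = 207,596.84; Lindqvist 6/76 × $876,520 = 69,198.95; Bergstrom 16/76 × $876,520 = 184,530.53.
At nearest $1: Delacroix $46,133; Ferraro $149,931; Kowalski $219,130; Petrov $207,597; Lindqvist $69,199; Bergstrom $184,531. Sum = $876,521.
Difference $876,520 − $876,521 = −$1 applied to Bergstrom: Bergstrom becomes $184,530.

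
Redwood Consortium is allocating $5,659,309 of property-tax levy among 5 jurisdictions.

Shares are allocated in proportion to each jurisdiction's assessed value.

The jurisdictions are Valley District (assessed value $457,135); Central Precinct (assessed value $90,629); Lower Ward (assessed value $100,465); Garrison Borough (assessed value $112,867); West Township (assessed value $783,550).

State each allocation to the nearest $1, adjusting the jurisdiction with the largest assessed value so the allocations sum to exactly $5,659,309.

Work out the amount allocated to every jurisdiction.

Assessed value total: 457,135 + 90,629 + 100,465 + 112,867 + 783,550 = 1,544,646.
Proportional shares: Valley District 1,674,861.57; Central Precinct 332,048.58; Lower Ward 368,085.94; Garrison Borough 413,524.67; West Township 2,870,788.24.
After rounding ($1): Valley District $1,674,862; Central Precinct $332,049; Lower Ward $368,086; Garrison Borough $413,525; West Township $2,870,788. Sum = $5,659,310.
Difference $5,659,309 − $5,659,310 = −$1 applied to largest assessed value (West Township): West Township becomes $2,870,787.

Valley District: $1,674,862; Central Precinct: $332,049; Lower Ward: $368,086; Garrison Borough: $413,525; West Township: $2,870,787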